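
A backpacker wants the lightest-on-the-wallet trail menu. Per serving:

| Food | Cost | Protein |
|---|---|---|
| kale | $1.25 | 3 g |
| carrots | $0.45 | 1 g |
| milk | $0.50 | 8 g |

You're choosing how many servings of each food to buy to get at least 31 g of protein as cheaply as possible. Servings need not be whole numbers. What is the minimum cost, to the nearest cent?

Cost per g of protein: milk $0.0625, kale $0.4167, carrots $0.4500.
With no serving limits, use only milk: 31 g / 8 g = 3.875 servings × $0.50 = $1.94.

$1.94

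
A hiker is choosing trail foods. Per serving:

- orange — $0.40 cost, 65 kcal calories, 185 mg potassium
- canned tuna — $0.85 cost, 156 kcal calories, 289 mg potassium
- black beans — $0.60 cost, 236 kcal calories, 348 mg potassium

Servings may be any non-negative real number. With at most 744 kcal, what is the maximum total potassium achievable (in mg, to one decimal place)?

2117.5 mg

Potassium per kcal: orange 2.846, canned tuna 1.853, black beans 1.475.
With no serving limits, spend the whole calories allowance on orange: 744 kcal / 65 kcal × 185 mg = 2117.5 mg.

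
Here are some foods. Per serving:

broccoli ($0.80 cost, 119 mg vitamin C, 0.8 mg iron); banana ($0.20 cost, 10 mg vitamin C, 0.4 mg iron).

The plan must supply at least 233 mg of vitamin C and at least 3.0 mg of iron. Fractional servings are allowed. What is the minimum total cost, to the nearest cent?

Minimising a linear cost over {vitamin C ≥ 233, iron ≥ 3.0, servings ≥ 0} — the optimum is at a vertex, using one or two foods.
broccoli only: max(233/119, 3.0/0.8) = 3.75 servings → $3.00.
banana only: max(233/10, 3.0/0.4) = 23.3 servings → $4.66.
broccoli + banana with both tight: 1.596 servings and 4.308 servings → $2.14.
So the least-cost plan costs $2.14.

$2.14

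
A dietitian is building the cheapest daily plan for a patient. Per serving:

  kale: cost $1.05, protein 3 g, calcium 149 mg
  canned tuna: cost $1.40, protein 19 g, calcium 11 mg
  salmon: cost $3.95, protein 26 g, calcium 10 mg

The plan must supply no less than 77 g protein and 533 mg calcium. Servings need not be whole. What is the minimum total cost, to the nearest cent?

$8.42

An LP optimum is at a vertex; with two nutrient constraints at most two foods are used. Check each candidate.
kale only: max(77/3, 533/149) = 25.67 servings → $26.95.
canned tuna only: max(77/19, 533/11) = 48.45 servings → $67.84.
salmon only: max(77/26, 533/10) = 53.3 servings → $210.53.
kale + canned tuna with both tight: 3.317 servings and 3.529 servings → $8.42.
kale + salmon with both tight: 3.405 servings and 2.569 servings → $13.72.
canned tuna + salmon: the both-tight solution has a negative serving — not a feasible corner.
So the least-cost plan costs $8.42.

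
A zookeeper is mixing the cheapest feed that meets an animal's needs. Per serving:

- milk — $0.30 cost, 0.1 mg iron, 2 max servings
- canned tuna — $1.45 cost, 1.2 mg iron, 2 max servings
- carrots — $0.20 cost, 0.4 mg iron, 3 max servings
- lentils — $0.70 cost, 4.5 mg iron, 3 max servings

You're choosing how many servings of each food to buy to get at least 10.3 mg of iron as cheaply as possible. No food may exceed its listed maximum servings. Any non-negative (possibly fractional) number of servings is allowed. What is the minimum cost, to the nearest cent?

$1.60

Cost per mg of iron: lentils $0.1556, carrots $0.5000, canned tuna $1.2083, milk $3.0000.
Take 2.289 servings of lentils: +10.3 mg iron for $1.60 (total $1.60, still need 0.0 mg).
Filling from the cheapest source first is optimal under one linear minimum: $1.60.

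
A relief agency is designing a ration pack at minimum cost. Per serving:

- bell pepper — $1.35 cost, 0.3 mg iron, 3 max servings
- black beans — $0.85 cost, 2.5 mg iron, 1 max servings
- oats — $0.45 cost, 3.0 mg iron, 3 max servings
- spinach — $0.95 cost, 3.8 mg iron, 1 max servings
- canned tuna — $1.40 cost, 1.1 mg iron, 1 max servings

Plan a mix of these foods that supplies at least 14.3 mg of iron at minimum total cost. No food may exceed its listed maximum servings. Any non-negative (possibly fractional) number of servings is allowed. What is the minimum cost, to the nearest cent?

$2.81

Cost per mg of iron: oats $0.1500, spinach $0.2500, black beans $0.3400, canned tuna $1.2727, bell pepper $4.5000.
Take 3 servings of oats: +9.0 mg iron for $1.35 (total $1.35, still need 5.3 mg).
Take 1 serving of spinach: +3.8 mg iron for $0.95 (total $2.30, still need 1.5 mg).
Take 0.6 servings of black beans: +1.5 mg iron for $0.51 (total $2.81, still need 0.0 mg).
Greedy by cheapest-per-mg is optimal for a single linear constraint, so the minimum cost is $2.81.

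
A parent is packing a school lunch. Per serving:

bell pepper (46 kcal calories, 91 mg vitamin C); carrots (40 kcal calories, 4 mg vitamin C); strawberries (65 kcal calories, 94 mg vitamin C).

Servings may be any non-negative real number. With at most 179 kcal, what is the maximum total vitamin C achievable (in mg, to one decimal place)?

354.1 mg

Vitamin C per kcal: bell pepper 1.978, strawberries 1.446, carrots 0.1.
With no serving limits, spend the whole calories allowance on bell pepper: 179 kcal / 46 kcal × 91 mg = 354.1 mg.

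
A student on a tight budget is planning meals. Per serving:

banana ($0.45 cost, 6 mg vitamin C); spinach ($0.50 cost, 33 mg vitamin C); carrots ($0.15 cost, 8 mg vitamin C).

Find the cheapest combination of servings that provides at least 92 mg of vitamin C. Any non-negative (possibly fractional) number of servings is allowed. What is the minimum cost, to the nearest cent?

$1.39

Cost per mg of vitamin C: spinach $0.0152, carrots $0.0187, banana $0.0750.
With no serving limits, use only spinach: 92 mg / 33 mg = 2.788 servings × $0.50 = $1.39.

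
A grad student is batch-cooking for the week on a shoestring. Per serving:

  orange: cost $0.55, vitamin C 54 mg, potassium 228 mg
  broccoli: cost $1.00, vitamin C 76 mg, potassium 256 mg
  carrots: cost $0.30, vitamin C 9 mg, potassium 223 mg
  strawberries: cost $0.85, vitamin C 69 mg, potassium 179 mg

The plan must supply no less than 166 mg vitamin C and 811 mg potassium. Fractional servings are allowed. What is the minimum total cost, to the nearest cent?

$1.81

A basic optimal solution has at most two foods positive. Try each food alone and each pair with both targets met exactly.
orange only: max(166/54, 811/228) = 3.557 servings → $1.96.
broccoli only: max(166/76, 811/256) = 3.168 servings → $3.17.
carrots only: max(166/9, 811/223) = 18.44 servings → $5.53.
strawberries only: max(166/69, 811/179) = 4.531 servings → $3.85.
orange + broccoli: the both-tight solution has a negative serving — not a feasible corner.
orange + carrots with both tight: 2.975 servings and 0.5952 servings → $1.81.
orange + strawberries with both targets exact would need a negative amount; discard.
broccoli + carrots with both tight: 2.029 servings and 1.307 servings → $2.42.
broccoli + strawberries with both targets exact would need a negative amount; discard.
carrots + strawberries with both tight: 1.905 servings and 2.157 servings → $2.41.
The minimum over all feasible corners is $1.81.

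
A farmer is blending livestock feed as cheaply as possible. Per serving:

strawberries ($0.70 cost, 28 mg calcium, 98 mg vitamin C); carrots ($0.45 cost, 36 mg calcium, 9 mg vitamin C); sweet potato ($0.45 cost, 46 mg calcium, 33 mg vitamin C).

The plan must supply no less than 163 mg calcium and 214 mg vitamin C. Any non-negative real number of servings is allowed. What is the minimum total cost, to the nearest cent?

A basic optimal solution has at most two foods positive. Try each food alone and each pair with both targets met exactly.
strawberries only: max(163/28, 214/98) = 5.821 servings → $4.08.
carrots only: max(163/36, 214/9) = 23.78 servings → $10.70.
sweet potato only: max(163/46, 214/33) = 6.485 servings → $2.92.
strawberries + carrots with both tight: 1.904 servings and 3.047 servings → $2.70.
strawberries + sweet potato with both tight: 1.246 servings and 2.785 servings → $2.13.
carrots + sweet potato with both targets exact would need a negative amount; discard.
So the least-cost plan costs $2.13.

$2.13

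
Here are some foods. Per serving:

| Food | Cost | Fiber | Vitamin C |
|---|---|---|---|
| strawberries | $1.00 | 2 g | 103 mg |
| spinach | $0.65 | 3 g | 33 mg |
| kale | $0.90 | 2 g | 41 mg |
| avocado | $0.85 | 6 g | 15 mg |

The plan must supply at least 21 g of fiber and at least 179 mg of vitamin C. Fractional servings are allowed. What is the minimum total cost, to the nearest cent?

strawberries only: max(21/2, 179/103) = 10.5 servings → $10.50.
spinach only: max(21/3, 179/33) = 7 servings → $4.55.
kale only: max(21/2, 179/41) = 10.5 servings → $9.45.
avocado only: max(21/6, 179/15) = 11.93 servings → $10.14.
strawberries + spinach: the both-tight solution has a negative serving — not a feasible corner.
strawberries + kale: intersection lies outside the first quadrant.
strawberries + avocado with both tight: 1.291 servings and 3.07 servings → $3.90.
spinach + kale with both targets exact would need a negative amount; discard.
spinach + avocado with both tight: 4.961 servings and 1.02 servings → $4.09.
kale + avocado with both tight: 3.514 servings and 2.329 servings → $5.14.
So the least-cost plan costs $3.90.

$3.90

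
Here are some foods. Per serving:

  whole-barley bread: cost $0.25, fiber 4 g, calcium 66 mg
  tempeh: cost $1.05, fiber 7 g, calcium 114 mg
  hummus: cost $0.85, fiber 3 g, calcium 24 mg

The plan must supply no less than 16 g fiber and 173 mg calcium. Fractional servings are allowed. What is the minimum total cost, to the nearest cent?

Compare the cost at each extreme point of the feasible region.
whole-barley bread only: max(16/4, 173/66) = 4 servings → $1.00.
tempeh only: max(16/7, 173/114) = 2.286 servings → $2.40.
hummus only: max(16/3, 173/24) = 7.208 servings → $6.13.
whole-barley bread + tempeh: the both-tight solution has a negative serving — not a feasible corner.
whole-barley bread + hummus with both tight: 1.324 servings and 3.569 servings → $3.36.
tempeh + hummus with both tight: 0.7759 servings and 3.523 servings → $3.81.
Cheapest feasible corner: $1.00.

$1.00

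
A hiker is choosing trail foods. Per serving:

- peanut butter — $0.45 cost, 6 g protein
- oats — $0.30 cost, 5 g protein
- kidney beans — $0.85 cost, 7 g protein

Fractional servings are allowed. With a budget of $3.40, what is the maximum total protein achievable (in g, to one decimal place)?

56.7 g

Protein per dollar: oats 16.67, peanut butter 13.33, kidney beans 8.235.
With no serving limits, spend the whole cost allowance on oats: $3.40 / $0.30 × 5 g = 56.7 g.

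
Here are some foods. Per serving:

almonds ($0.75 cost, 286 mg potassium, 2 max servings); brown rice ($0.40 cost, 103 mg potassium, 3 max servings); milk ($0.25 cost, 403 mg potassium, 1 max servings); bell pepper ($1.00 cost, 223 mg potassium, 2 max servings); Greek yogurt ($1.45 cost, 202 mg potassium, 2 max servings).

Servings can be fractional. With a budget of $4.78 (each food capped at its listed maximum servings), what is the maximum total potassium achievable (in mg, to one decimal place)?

Potassium per dollar: milk 1612, almonds 381.3, brown rice 257.5, bell pepper 223, Greek yogurt 139.3.
Take 1 serving of milk: spends $0.25, +403.0 mg potassium (running total 403.0 mg).
Take 2 servings of almonds: spends $1.50, +572.0 mg potassium (running total 975.0 mg).
Take 3 servings of brown rice: spends $1.20, +309.0 mg potassium (running total 1284.0 mg).
Take 1.83 servings of bell pepper: spends $1.83, +408.1 mg potassium (running total 1692.1 mg).
Filling greedily by potassium-per-dollar is optimal for one linear limit, giving 1692.1 mg.

1692.1 mg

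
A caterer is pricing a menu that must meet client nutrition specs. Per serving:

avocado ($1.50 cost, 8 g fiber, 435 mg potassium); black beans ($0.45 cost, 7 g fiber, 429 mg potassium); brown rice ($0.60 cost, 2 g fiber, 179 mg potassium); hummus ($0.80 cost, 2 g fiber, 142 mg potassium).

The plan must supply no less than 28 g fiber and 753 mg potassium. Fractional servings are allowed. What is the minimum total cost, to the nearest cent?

$1.80

Two binding constraints pin down two serving amounts, so the optimal mix uses at most two foods. The candidates are each food alone (scaled to the tighter of fiber/potassium) and each pair with both constraints tight.
avocado only: max(28/8, 753/435) = 3.5 servings → $5.25.
black beans only: max(28/7, 753/429) = 4 servings → $1.80.
brown rice only: max(28/2, 753/179) = 14 servings → $8.40.
hummus only: max(28/2, 753/142) = 14 servings → $11.20.
avocado + black beans: the both-tight solution has a negative serving — not a feasible corner.
avocado + brown rice: the both-tight solution has a negative serving — not a feasible corner.
avocado + hummus: intersection lies outside the first quadrant.
black beans + brown rice: intersection lies outside the first quadrant.
black beans + hummus with both targets exact would need a negative amount; discard.
brown rice + hummus: the both-tight solution has a negative serving — not a feasible corner.
The minimum over all feasible corners is $1.80.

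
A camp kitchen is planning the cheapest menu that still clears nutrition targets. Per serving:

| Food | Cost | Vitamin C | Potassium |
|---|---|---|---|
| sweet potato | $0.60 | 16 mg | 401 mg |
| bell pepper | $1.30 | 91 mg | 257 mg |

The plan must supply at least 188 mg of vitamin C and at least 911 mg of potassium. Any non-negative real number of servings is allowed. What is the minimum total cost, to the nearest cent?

sweet potato only: max(188/16, 911/401) = 11.75 servings → $7.05.
bell pepper only: max(188/91, 911/257) = 3.545 servings → $4.61.
sweet potato + bell pepper with both tight: 1.068 servings and 1.878 servings → $3.08.
So the least-cost plan costs $3.08.

$3.08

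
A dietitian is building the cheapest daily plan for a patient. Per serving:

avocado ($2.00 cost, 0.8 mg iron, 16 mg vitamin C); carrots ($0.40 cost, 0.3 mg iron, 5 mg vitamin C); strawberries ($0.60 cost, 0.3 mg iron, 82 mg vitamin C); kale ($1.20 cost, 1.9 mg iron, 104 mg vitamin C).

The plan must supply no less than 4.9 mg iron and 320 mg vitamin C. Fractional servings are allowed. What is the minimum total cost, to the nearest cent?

$3.42

Minimising a linear cost over {iron ≥ 4.9, vitamin C ≥ 320, servings ≥ 0} — the optimum is at a vertex, using one or two foods.
avocado only: max(4.9/0.8, 320/16) = 20 servings → $40.00.
carrots only: max(4.9/0.3, 320/5) = 64 servings → $25.60.
strawberries only: max(4.9/0.3, 320/82) = 16.33 servings → $9.80.
kale only: max(4.9/1.9, 320/104) = 3.077 servings → $3.69.
avocado + carrots with both targets exact would need a negative amount; discard.
avocado + strawberries with both tight: 5.03 servings and 2.921 servings → $11.81.
avocado + kale: the both-tight solution has a negative serving — not a feasible corner.
carrots + strawberries with both tight: 13.24 servings and 3.095 servings → $7.15.
carrots + kale with both targets exact would need a negative amount; discard.
strawberries + kale with both tight: 0.7897 servings and 2.454 servings → $3.42.
Cheapest feasible corner: $3.42.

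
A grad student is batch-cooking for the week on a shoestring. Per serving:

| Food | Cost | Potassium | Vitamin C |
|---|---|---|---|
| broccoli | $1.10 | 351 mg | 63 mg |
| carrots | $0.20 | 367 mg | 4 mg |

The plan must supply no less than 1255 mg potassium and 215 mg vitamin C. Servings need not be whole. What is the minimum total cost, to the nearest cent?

$3.78

Check every corner: each single food scaled to meet both minima, and each pair solved so both constraints bind.
broccoli only: max(1255/351, 215/63) = 3.575 servings → $3.93.
carrots only: max(1255/367, 215/4) = 53.75 servings → $10.75.
broccoli + carrots with both tight: 3.402 servings and 0.1658 servings → $3.78.
Cheapest feasible corner: $3.78.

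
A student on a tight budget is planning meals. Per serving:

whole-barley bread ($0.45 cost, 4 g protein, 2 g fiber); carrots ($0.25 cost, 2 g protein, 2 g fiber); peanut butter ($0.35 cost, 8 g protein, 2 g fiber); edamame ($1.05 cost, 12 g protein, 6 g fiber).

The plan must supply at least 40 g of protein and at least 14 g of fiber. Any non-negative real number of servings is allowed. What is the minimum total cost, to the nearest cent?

A basic optimal solution has at most two foods positive. Try each food alone and each pair with both targets met exactly.
whole-barley bread only: max(40/4, 14/2) = 10 servings → $4.50.
carrots only: max(40/2, 14/2) = 20 servings → $5.00.
peanut butter only: max(40/8, 14/2) = 7 servings → $2.45.
edamame only: max(40/12, 14/6) = 3.333 servings → $3.50.
whole-barley bread + carrots: intersection lies outside the first quadrant.
whole-barley bread + peanut butter with both tight: 4 servings and 3 servings → $2.85.
whole-barley bread + edamame (both tight): parallel constraints — no distinct corner.
carrots + peanut butter with both tight: 2.667 servings and 4.333 servings → $2.18.
carrots + edamame with both targets exact would need a negative amount; discard.
peanut butter + edamame with both tight: 3 servings and 1.333 servings → $2.45.
So the least-cost plan costs $2.18.

$2.18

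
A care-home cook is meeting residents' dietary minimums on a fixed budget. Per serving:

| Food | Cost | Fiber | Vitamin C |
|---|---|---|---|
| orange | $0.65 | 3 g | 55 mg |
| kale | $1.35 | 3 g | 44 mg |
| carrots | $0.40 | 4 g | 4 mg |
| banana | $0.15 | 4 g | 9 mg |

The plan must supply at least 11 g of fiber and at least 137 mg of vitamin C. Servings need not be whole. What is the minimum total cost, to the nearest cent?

$1.66

An LP optimum is at a vertex; with two nutrient constraints at most two foods are used. Check each candidate.
orange only: max(11/3, 137/55) = 3.667 servings → $2.38.
kale only: max(11/3, 137/44) = 3.667 servings → $4.95.
carrots only: max(11/4, 137/4) = 34.25 servings → $13.70.
banana only: max(11/4, 137/9) = 15.22 servings → $2.28.
orange + kale: the both-tight solution has a negative serving — not a feasible corner.
orange + carrots with both tight: 2.423 servings and 0.9327 servings → $1.95.
orange + banana with both tight: 2.326 servings and 1.005 servings → $1.66.
kale + carrots with both tight: 3.073 servings and 0.4451 servings → $4.33.
kale + banana with both tight: 3.013 servings and 0.4899 servings → $4.14.
carrots + banana with both targets exact would need a negative amount; discard.
So the least-cost plan costs $1.66.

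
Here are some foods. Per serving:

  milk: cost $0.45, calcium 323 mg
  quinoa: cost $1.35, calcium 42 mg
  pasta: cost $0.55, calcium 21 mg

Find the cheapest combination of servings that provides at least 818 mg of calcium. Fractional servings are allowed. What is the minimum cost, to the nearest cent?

Cost per mg of calcium: milk $0.0014, pasta $0.0262, quinoa $0.0321.
With no serving limits, use only milk: 818 mg / 323 mg = 2.533 servings × $0.45 = $1.14.

$1.14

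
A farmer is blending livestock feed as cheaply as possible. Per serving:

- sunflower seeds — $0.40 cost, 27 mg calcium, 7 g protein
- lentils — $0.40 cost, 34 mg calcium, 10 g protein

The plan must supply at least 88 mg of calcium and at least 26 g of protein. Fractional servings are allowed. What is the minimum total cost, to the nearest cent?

$1.04

An LP optimum is at a vertex; with two nutrient constraints at most two foods are used. Check each candidate.
sunflower seeds only: max(88/27, 26/7) = 3.714 servings → $1.49.
lentils only: max(88/34, 26/10) = 2.6 servings → $1.04.
sunflower seeds + lentils: the both-tight solution has a negative serving — not a feasible corner.
Cheapest feasible corner: $1.04.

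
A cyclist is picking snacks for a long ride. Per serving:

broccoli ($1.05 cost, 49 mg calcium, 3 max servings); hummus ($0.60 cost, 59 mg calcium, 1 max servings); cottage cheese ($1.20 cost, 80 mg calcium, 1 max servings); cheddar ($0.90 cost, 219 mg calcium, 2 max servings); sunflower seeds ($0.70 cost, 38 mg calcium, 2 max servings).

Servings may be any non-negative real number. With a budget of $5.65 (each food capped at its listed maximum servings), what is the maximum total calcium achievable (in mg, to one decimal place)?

Calcium per dollar: cheddar 243.3, hummus 98.33, cottage cheese 66.67, sunflower seeds 54.29, broccoli 46.67.
Take 2 servings of cheddar: spends $1.80, +438.0 mg calcium (running total 438.0 mg).
Take 1 serving of hummus: spends $0.60, +59.0 mg calcium (running total 497.0 mg).
Take 1 serving of cottage cheese: spends $1.20, +80.0 mg calcium (running total 577.0 mg).
Take 2 servings of sunflower seeds: spends $1.40, +76.0 mg calcium (running total 653.0 mg).
Take 0.619 servings of broccoli: spends $0.65, +30.3 mg calcium (running total 683.3 mg).
Filling greedily by calcium-per-dollar is optimal for one linear limit, giving 683.3 mg.

683.3 mg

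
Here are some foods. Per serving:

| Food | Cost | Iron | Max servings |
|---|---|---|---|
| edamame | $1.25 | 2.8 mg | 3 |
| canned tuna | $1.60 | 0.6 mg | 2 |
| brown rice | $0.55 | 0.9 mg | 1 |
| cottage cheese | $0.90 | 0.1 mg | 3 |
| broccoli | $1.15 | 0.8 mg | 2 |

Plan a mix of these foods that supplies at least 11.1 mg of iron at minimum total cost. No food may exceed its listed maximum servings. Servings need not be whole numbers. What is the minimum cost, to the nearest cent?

$7.13

Cost per mg of iron: edamame $0.4464, brown rice $0.6111, broccoli $1.4375, canned tuna $2.6667, cottage cheese $9.0000.
Take 3 servings of edamame: +8.4 mg iron for $3.75 (total $3.75, still need 2.7 mg).
Take 1 serving of brown rice: +0.9 mg iron for $0.55 (total $4.30, still need 1.8 mg).
Take 2 servings of broccoli: +1.6 mg iron for $2.30 (total $6.60, still need 0.2 mg).
Take 0.3333 servings of canned tuna: +0.2 mg iron for $0.53 (total $7.13, still need 0.0 mg).
Filling from the cheapest source first is optimal under one linear minimum: $7.13.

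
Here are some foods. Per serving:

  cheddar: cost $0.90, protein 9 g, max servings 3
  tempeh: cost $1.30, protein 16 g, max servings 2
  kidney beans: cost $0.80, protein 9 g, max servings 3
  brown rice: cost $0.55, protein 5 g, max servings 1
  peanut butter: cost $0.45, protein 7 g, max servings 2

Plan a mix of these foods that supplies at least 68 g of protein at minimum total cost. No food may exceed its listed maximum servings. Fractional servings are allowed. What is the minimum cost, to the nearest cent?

$5.46

Cost per g of protein: peanut butter $0.0643, tempeh $0.0813, kidney beans $0.0889, cheddar $0.1000, brown rice $0.1100.
Take 2 servings of peanut butter: +14.0 g protein for $0.90 (total $0.90, still need 54.0 g).
Take 2 servings of tempeh: +32.0 g protein for $2.60 (total $3.50, still need 22.0 g).
Take 2.444 servings of kidney beans: +22.0 g protein for $1.96 (total $5.46, still need 0.0 g).
Greedy by cheapest-per-g is optimal for a single linear constraint, so the minimum cost is $5.46.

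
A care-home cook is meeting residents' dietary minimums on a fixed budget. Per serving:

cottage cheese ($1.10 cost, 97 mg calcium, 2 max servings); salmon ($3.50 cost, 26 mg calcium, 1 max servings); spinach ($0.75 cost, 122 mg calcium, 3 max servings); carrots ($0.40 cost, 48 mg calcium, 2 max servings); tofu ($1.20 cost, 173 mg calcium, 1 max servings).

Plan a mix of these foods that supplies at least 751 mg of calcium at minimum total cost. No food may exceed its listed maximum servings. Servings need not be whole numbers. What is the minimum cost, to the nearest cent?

$5.57

Cost per mg of calcium: spinach $0.0061, tofu $0.0069, carrots $0.0083, cottage cheese $0.0113, salmon $0.1346.
Take 3 servings of spinach: +366.0 mg calcium for $2.25 (total $2.25, still need 385.0 mg).
Take 1 serving of tofu: +173.0 mg calcium for $1.20 (total $3.45, still need 212.0 mg).
Take 2 servings of carrots: +96.0 mg calcium for $0.80 (total $4.25, still need 116.0 mg).
Take 1.196 servings of cottage cheese: +116.0 mg calcium for $1.32 (total $5.57, still need 0.0 mg).
Filling from the cheapest source first is optimal under one linear minimum: $5.57.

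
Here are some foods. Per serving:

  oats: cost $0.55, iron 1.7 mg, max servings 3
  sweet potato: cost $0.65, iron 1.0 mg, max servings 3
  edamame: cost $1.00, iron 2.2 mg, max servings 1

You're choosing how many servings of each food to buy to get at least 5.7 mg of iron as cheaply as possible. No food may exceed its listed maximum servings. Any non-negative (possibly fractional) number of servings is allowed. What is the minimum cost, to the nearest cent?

$1.92

Cost per mg of iron: oats $0.3235, edamame $0.4545, sweet potato $0.6500.
Take 3 servings of oats: +5.1 mg iron for $1.65 (total $1.65, still need 0.6 mg).
Take 0.2727 servings of edamame: +0.6 mg iron for $0.27 (total $1.92, still need 0.0 mg).
Greedy by cheapest-per-mg is optimal for a single linear constraint, so the minimum cost is $1.92.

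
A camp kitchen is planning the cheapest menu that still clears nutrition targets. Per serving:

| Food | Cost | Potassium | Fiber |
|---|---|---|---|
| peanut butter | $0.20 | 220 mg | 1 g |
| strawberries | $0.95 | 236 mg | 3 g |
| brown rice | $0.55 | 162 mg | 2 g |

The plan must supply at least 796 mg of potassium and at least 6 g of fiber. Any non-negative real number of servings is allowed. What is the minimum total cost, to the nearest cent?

$1.20

peanut butter only: max(796/220, 6/1) = 6 servings → $1.20.
strawberries only: max(796/236, 6/3) = 3.373 servings → $3.20.
brown rice only: max(796/162, 6/2) = 4.914 servings → $2.70.
peanut butter + strawberries with both tight: 2.292 servings and 1.236 servings → $1.63.
peanut butter + brown rice with both tight: 2.23 servings and 1.885 servings → $1.48.
strawberries + brown rice: intersection lies outside the first quadrant.
So the least-cost plan costs $1.20.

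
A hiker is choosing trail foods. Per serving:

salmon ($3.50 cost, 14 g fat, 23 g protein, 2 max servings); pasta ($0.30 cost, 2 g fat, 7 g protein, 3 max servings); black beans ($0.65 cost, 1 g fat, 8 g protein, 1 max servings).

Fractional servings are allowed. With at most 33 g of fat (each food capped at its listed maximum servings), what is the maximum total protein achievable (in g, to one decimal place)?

Protein per g fat: black beans 8, pasta 3.5, salmon 1.643.
Take 1 serving of black beans: uses 1 g fat, +8.0 g protein (running total 8.0 g).
Take 3 servings of pasta: uses 6 g fat, +21.0 g protein (running total 29.0 g).
Take 1.857 servings of salmon: uses 26 g fat, +42.7 g protein (running total 71.7 g).
Filling greedily by protein-per-g fat is optimal for one linear limit, giving 71.7 g.

71.7 g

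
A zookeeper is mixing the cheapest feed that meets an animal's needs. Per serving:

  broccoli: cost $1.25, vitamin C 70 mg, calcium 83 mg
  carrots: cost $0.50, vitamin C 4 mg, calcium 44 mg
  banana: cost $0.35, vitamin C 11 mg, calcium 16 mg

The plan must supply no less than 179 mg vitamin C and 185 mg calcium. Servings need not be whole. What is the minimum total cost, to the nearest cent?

$3.20

For a min-cost LP with two ≥-constraints, a basic feasible solution has at most two positive variables.
broccoli only: max(179/70, 185/83) = 2.557 servings → $3.20.
carrots only: max(179/4, 185/44) = 44.75 servings → $22.38.
banana only: max(179/11, 185/16) = 16.27 servings → $5.70.
broccoli + carrots: intersection lies outside the first quadrant.
broccoli + banana: the both-tight solution has a negative serving — not a feasible corner.
carrots + banana: intersection lies outside the first quadrant.
The minimum over all feasible corners is $3.20.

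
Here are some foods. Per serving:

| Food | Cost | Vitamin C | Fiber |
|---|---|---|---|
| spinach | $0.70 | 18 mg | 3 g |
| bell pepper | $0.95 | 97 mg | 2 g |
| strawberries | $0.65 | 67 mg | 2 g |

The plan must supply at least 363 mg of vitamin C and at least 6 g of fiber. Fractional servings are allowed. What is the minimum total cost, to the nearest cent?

$3.52

This is a tiny linear program; its minimum lies at a vertex of the feasible set. List the vertices and price them.
spinach only: max(363/18, 6/3) = 20.17 servings → $14.12.
bell pepper only: max(363/97, 6/2) = 3.742 servings → $3.56.
strawberries only: max(363/67, 6/2) = 5.418 servings → $3.52.
spinach + bell pepper: intersection lies outside the first quadrant.
spinach + strawberries with both targets exact would need a negative amount; discard.
bell pepper + strawberries: the both-tight solution has a negative serving — not a feasible corner.
The minimum over all feasible corners is $3.52.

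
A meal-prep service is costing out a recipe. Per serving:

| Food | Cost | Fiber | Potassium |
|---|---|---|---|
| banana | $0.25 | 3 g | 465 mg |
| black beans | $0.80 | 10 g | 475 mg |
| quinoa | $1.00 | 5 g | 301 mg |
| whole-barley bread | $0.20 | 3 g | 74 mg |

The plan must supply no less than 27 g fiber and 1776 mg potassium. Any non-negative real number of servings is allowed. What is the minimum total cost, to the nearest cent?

$1.94

Minimising a linear cost over {fiber ≥ 27, potassium ≥ 1776, servings ≥ 0} — the optimum is at a vertex, using one or two foods.
banana only: max(27/3, 1776/465) = 9 servings → $2.25.
black beans only: max(27/10, 1776/475) = 3.739 servings → $2.99.
quinoa only: max(27/5, 1776/301) = 5.9 servings → $5.90.
whole-barley bread only: max(27/3, 1776/74) = 24 servings → $4.80.
banana + black beans with both tight: 1.53 servings and 2.241 servings → $2.18.
banana + quinoa with both tight: 0.5295 servings and 5.082 servings → $5.21.
banana + whole-barley bread with both tight: 2.839 servings and 6.161 servings → $1.94.
black beans + quinoa: intersection lies outside the first quadrant.
black beans + whole-barley bread: the both-tight solution has a negative serving — not a feasible corner.
quinoa + whole-barley bread: intersection lies outside the first quadrant.
The minimum over all feasible corners is $1.94.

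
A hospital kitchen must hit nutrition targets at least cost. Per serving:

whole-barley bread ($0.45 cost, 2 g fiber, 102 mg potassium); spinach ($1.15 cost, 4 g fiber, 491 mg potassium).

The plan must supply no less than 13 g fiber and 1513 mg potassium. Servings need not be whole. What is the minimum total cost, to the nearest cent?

whole-barley bread only: max(13/2, 1513/102) = 14.83 servings → $6.67.
spinach only: max(13/4, 1513/491) = 3.25 servings → $3.74.
whole-barley bread + spinach with both tight: 0.5767 servings and 2.962 servings → $3.67.
Cheapest feasible corner: $3.67.

$3.67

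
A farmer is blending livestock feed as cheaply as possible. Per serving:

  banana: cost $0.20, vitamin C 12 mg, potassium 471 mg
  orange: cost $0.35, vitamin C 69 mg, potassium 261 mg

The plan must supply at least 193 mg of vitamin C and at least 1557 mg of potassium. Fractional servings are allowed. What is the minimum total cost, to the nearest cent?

$1.25

For a min-cost LP with two ≥-constraints, a basic feasible solution has at most two positive variables.
banana only: max(193/12, 1557/471) = 16.08 servings → $3.22.
orange only: max(193/69, 1557/261) = 5.966 servings → $2.09.
banana + orange with both tight: 1.943 servings and 2.459 servings → $1.25.
Cheapest feasible corner: $1.25.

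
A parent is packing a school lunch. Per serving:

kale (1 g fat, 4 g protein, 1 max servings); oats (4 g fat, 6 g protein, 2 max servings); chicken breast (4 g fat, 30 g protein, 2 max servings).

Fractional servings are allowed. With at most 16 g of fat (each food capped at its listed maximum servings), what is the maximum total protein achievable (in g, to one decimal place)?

74.5 g

Protein per g fat: chicken breast 7.5, kale 4, oats 1.5.
Take 2 servings of chicken breast: uses 8 g fat, +60.0 g protein (running total 60.0 g).
Take 1 serving of kale: uses 1 g fat, +4.0 g protein (running total 64.0 g).
Take 1.75 servings of oats: uses 7 g fat, +10.5 g protein (running total 74.5 g).
Greedy by best ratio exhausts the fat allowance optimally: 74.5 g.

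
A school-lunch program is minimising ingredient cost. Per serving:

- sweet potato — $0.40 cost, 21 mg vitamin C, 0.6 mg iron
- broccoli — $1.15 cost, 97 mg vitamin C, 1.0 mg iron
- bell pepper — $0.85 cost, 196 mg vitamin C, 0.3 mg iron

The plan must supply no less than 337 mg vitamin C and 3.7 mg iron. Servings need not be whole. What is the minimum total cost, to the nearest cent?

For a min-cost LP with two ≥-constraints, a basic feasible solution has at most two positive variables.
sweet potato only: max(337/21, 3.7/0.6) = 16.05 servings → $6.42.
broccoli only: max(337/97, 3.7/1.0) = 3.7 servings → $4.25.
bell pepper only: max(337/196, 3.7/0.3) = 12.33 servings → $10.48.
sweet potato + broccoli with both tight: 0.5887 servings and 3.347 servings → $4.08.
sweet potato + bell pepper with both tight: 5.607 servings and 1.119 servings → $3.19.
broccoli + bell pepper: the both-tight solution has a negative serving — not a feasible corner.
Cheapest feasible corner: $3.19.

$3.19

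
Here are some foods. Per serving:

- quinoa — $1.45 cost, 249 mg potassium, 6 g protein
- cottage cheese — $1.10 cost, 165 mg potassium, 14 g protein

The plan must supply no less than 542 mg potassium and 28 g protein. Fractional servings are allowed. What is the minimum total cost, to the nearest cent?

With two linear requirements the optimum uses one or two foods; enumerate the corners.
quinoa only: max(542/249, 28/6) = 4.667 servings → $6.77.
cottage cheese only: max(542/165, 28/14) = 3.285 servings → $3.61.
quinoa + cottage cheese with both tight: 1.189 servings and 1.49 servings → $3.36.
So the least-cost plan costs $3.36.

$3.36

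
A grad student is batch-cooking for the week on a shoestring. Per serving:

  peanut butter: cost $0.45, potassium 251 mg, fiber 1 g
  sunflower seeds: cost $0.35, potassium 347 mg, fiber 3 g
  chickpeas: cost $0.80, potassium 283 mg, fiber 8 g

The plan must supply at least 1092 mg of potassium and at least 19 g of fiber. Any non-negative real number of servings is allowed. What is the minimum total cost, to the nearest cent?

$1.99

The cheapest plan sits at a corner of the feasible region — with two constraints it uses at most two foods.
peanut butter only: max(1092/251, 19/1) = 19 servings → $8.55.
sunflower seeds only: max(1092/347, 19/3) = 6.333 servings → $2.22.
chickpeas only: max(1092/283, 19/8) = 3.859 servings → $3.09.
peanut butter + sunflower seeds: the both-tight solution has a negative serving — not a feasible corner.
peanut butter + chickpeas with both tight: 1.947 servings and 2.132 servings → $2.58.
sunflower seeds + chickpeas with both tight: 1.743 servings and 1.721 servings → $1.99.
So the least-cost plan costs $1.99.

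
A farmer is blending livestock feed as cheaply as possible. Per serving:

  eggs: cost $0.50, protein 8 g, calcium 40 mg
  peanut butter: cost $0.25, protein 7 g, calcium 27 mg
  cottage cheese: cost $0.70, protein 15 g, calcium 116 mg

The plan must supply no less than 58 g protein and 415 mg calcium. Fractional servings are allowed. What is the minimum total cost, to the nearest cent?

At the optimum either one food covers both requirements or two foods hit both targets exactly; no other combination can be cheaper.
eggs only: max(58/8, 415/40) = 10.38 servings → $5.19.
peanut butter only: max(58/7, 415/27) = 15.37 servings → $3.84.
cottage cheese only: max(58/15, 415/116) = 3.867 servings → $2.71.
eggs + peanut butter: intersection lies outside the first quadrant.
eggs + cottage cheese with both tight: 1.534 servings and 3.049 servings → $2.90.
peanut butter + cottage cheese with both tight: 1.236 servings and 3.29 servings → $2.61.
The minimum over all feasible corners is $2.61.

$2.61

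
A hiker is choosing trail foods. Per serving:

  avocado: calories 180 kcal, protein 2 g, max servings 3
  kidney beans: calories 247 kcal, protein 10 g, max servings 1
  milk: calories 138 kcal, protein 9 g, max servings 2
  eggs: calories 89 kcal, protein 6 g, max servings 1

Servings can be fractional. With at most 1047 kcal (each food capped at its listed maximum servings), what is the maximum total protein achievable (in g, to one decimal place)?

Protein per kcal: eggs 0.06742, milk 0.06522, kidney beans 0.04049, avocado 0.01111.
Take 1 serving of eggs: uses 89 kcal, +6.0 g protein (running total 6.0 g).
Take 2 servings of milk: uses 276 kcal, +18.0 g protein (running total 24.0 g).
Take 1 serving of kidney beans: uses 247 kcal, +10.0 g protein (running total 34.0 g).
Take 2.417 servings of avocado: uses 435 kcal, +4.8 g protein (running total 38.8 g).
Greedy by best ratio exhausts the calories allowance optimally: 38.8 g.

38.8 g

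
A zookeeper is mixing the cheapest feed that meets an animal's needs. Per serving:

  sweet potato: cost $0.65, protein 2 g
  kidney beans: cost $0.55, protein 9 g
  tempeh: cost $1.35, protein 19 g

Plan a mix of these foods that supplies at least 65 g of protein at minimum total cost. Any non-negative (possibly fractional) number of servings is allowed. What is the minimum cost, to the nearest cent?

$3.97

Cost per g of protein: kidney beans $0.0611, tempeh $0.0711, sweet potato $0.3250.
With no serving limits, use only kidney beans: 65 g / 9 g = 7.222 servings × $0.55 = $3.97.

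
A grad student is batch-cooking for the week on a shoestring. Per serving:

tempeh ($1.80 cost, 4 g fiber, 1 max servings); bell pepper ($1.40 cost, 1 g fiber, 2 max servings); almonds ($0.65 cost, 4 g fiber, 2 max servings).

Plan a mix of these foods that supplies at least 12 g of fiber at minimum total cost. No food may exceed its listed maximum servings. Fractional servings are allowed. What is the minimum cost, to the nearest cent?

$3.10

Cost per g of fiber: almonds $0.1625, tempeh $0.4500, bell pepper $1.4000.
Take 2 servings of almonds: +8.0 g fiber for $1.30 (total $1.30, still need 4.0 g).
Take 1 serving of tempeh: +4.0 g fiber for $1.80 (total $3.10, still need 0.0 g).
Filling from the cheapest source first is optimal under one linear minimum: $3.10.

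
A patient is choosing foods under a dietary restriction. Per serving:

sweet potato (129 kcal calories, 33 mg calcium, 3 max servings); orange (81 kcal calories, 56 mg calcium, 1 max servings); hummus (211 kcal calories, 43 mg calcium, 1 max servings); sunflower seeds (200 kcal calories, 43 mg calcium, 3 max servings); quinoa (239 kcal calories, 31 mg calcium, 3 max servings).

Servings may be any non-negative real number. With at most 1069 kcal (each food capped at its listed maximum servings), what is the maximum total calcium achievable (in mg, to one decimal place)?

284.2 mg

Calcium per kcal: orange 0.6914, sweet potato 0.2558, sunflower seeds 0.215, hummus 0.2038, quinoa 0.1297.
Take 1 serving of orange: uses 81 kcal, +56.0 mg calcium (running total 56.0 mg).
Take 3 servings of sweet potato: uses 387 kcal, +99.0 mg calcium (running total 155.0 mg).
Take 3 servings of sunflower seeds: uses 600 kcal, +129.0 mg calcium (running total 284.0 mg).
Take 0.004739 servings of hummus: uses 1 kcal, +0.2 mg calcium (running total 284.2 mg).
Filling greedily by calcium-per-kcal is optimal for one linear limit, giving 284.2 mg.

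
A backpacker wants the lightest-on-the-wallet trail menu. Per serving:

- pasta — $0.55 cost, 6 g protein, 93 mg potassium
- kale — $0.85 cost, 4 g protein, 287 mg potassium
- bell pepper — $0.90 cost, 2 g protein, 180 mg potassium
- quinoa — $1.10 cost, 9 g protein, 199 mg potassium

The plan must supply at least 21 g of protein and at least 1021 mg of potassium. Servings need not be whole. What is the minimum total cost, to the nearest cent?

$3.42

An LP optimum is at a vertex; with two nutrient constraints at most two foods are used. Check each candidate.
pasta only: max(21/6, 1021/93) = 10.98 servings → $6.04.
kale only: max(21/4, 1021/287) = 5.25 servings → $4.46.
bell pepper only: max(21/2, 1021/180) = 10.5 servings → $9.45.
quinoa only: max(21/9, 1021/199) = 5.131 servings → $5.64.
pasta + kale with both tight: 1.439 servings and 3.091 servings → $3.42.
pasta + bell pepper with both tight: 1.944 servings and 4.668 servings → $5.27.
pasta + quinoa: intersection lies outside the first quadrant.
kale + bell pepper: intersection lies outside the first quadrant.
kale + quinoa with both tight: 2.804 servings and 1.087 servings → $3.58.
bell pepper + quinoa with both tight: 4.1 servings and 1.422 servings → $5.25.
So the least-cost plan costs $3.42.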